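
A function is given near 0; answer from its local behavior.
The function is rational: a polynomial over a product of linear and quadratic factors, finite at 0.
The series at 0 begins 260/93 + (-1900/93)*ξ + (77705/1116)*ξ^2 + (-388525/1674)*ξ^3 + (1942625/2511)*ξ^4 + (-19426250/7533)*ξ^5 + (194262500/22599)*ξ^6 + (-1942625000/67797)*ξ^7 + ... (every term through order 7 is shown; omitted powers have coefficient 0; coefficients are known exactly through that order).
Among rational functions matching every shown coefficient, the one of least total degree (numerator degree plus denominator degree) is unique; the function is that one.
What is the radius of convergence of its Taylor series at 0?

The radius of convergence is 3/10.

No rational of total degree below 3 reproduces all 8 coefficients; solving the [2/1] Pade equations on them gives f(ξ) = (11*ξ**2/24 - 10*ξ/3 + 26/31)/(ξ + 3/10), whose expansion matches every shown term.
Denominator factor (ξ + 3/10): pole of order 1 at -3/10, modulus 3/10.
The radius of convergence is the smallest modulus among the singular points: 3/10.


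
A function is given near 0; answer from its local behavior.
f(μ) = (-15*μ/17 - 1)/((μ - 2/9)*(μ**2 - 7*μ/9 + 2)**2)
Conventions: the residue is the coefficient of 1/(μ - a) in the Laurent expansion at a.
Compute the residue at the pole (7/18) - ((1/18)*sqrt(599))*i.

The residue is (133407/785536) - ((1371968523/281851102336)*sqrt(599))*i.

The factor μ**2 - 7*μ/9 + 2 splits as (μ - a)(μ - a') with a = (7/18) - ((1/18)*sqrt(599))*i, a' = (7/18) + ((1/18)*sqrt(599))*i. At the order-2 pole a set g(μ) = (μ - a)^2*f(μ) = [(-15*μ/17 - 1)/(μ - 2/9)] / (μ - a')^2.
Order-2 pole: residue = g'(a); g'((7/18) - ((1/18)*sqrt(599))*i) = (133407/785536) - ((1371968523/281851102336)*sqrt(599))*i, so the residue is (133407/785536) - ((1371968523/281851102336)*sqrt(599))*i.


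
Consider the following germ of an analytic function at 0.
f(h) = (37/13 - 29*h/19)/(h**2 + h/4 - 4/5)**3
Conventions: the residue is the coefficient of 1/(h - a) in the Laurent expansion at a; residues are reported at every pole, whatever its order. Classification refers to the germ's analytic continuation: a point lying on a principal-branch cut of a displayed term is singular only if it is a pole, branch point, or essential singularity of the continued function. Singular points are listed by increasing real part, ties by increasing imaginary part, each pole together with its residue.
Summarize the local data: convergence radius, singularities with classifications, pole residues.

Radius of convergence at 0: -1/8 + (3/40)*sqrt(145).
At -1/8 - (3/40)*sqrt(145): a pole of order 3; residue -(38406400/487950723)*sqrt(145).
At -1/8 + (3/40)*sqrt(145): a pole of order 3; residue (38406400/487950723)*sqrt(145).

Denominator factor (h**2 + h/4 - 4/5)^3: discriminant 261/80, real irrational roots -1/8 + (3/40)*sqrt(145) and -1/8 - (3/40)*sqrt(145); poles of order 3, moduli -1/8 + (3/40)*sqrt(145) and 1/8 + (3/40)*sqrt(145).
The radius of convergence is the smallest modulus among the singular points: -1/8 + (3/40)*sqrt(145).
The factor h**2 + h/4 - 4/5 splits as (h - a)(h - a') with a = -1/8 - (3/40)*sqrt(145), a' = -1/8 + (3/40)*sqrt(145). At the order-3 pole a set g(h) = (h - a)^3*f(h) = [37/13 - 29*h/19] / (h - a')^3.
Order-3 pole: residue = g''(a)/2; g''(-1/8 - (3/40)*sqrt(145)) = -(76812800/487950723)*sqrt(145), so the residue is -(38406400/487950723)*sqrt(145).
The factor h**2 + h/4 - 4/5 splits as (h - a)(h - a') with a = -1/8 + (3/40)*sqrt(145), a' = -1/8 - (3/40)*sqrt(145). At the order-3 pole a set g(h) = (h - a)^3*f(h) = [37/13 - 29*h/19] / (h - a')^3.
Order-3 pole: residue = g''(a)/2; g''(-1/8 + (3/40)*sqrt(145)) = (76812800/487950723)*sqrt(145), so the residue is (38406400/487950723)*sqrt(145).
List the singular points by increasing real part (a conjugate pair: the negative imaginary part first).


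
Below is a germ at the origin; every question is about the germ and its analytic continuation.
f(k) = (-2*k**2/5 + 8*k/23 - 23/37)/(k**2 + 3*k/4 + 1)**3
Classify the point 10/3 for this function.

The point is a regular point.

Denominator factors: k**2 + 3*k/4 + 1 = 263/18 at k = 10/3 — none vanishes.
So the germ continues analytically to 10/3.


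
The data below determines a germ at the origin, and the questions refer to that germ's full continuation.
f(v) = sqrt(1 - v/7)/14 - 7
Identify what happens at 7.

The point is an algebraic (square-root) branch point.

The term (1/14)*sqrt(1 - v/(7)) has argument 1 - 7/(7) = 0 at 7: a square-root (algebraic, two-sheeted) branch point; the remaining terms are analytic or single-valued there.


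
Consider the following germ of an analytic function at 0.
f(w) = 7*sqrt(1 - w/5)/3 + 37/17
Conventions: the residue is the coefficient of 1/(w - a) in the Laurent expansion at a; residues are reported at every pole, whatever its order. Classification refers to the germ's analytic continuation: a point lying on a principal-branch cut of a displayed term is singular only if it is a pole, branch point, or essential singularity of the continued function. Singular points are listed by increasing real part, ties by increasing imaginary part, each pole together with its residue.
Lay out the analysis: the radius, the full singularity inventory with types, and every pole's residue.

Branch term (7/3)*sqrt(1 - w/(5)): its argument vanishes at w = 5, a square-root branch point, modulus 5.
The radius of convergence is the smallest modulus among the singular points: 5.

Radius of convergence at 0: 5.
At 5: an algebraic (square-root) branch point.


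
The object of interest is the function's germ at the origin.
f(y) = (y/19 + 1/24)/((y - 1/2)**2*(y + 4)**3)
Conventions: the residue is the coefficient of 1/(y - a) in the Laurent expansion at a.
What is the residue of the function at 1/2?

At the order-2 pole 1/2 set g(y) = (y - (1/2))^2*f(y) = (y/19 + 1/24)/(y + 4)**3.
Order-2 pole: residue = g'(a); g'(1/2) = 10/124659, so the residue is 10/124659.

The residue is 10/124659.


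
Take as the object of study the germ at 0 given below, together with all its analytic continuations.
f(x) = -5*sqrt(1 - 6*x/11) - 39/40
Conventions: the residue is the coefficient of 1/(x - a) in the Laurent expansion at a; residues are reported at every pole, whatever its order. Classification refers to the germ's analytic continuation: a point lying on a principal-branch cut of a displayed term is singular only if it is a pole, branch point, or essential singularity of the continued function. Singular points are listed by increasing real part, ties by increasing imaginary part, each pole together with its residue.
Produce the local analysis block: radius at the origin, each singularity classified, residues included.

Radius of convergence at 0: 11/6.
At 11/6: an algebraic (square-root) branch point.

Branch term (-5)*sqrt(1 - x/(11/6)): its argument vanishes at x = 11/6, a square-root branch point, modulus 11/6.
The radius of convergence is the smallest modulus among the singular points: 11/6.


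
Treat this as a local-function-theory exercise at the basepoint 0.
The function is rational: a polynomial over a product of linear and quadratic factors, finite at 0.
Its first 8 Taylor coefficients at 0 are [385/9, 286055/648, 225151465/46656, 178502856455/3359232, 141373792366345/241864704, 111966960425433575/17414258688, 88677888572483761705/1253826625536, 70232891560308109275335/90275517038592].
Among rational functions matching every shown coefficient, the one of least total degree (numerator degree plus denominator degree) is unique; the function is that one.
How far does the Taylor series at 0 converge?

No rational of total degree below 3 reproduces all 8 coefficients; solving the [0/3] Pade equations on them gives f(k) = -10/(3*(k - 1/11)*(k**2 + 7*k/12 + 6/7)), whose expansion matches every shown term.
Denominator factor (k**2 + 7*k/12 + 6/7): discriminant -3113/1008, complex-conjugate roots (-7/24) + ((1/168)*sqrt(21791))*i and (-7/24) - ((1/168)*sqrt(21791))*i; poles of order 1, moduli (1/7)*sqrt(42) and (1/7)*sqrt(42).
Denominator factor (k - 1/11): pole of order 1 at 1/11, modulus 1/11.
The radius of convergence is the smallest modulus among the singular points: 1/11.

The radius of convergence is 1/11.


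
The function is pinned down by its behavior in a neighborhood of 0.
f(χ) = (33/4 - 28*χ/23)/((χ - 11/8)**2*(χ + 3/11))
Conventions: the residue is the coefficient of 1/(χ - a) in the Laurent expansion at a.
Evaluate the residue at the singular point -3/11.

At the order-1 pole -3/11 set g(χ) = (χ - (-3/11))*f(χ) = (33/4 - 28*χ/23)/(χ - 11/8)**2.
Simple pole: residue = g(a) at a = -3/11, which is 305712/96715.

The residue is 305712/96715.


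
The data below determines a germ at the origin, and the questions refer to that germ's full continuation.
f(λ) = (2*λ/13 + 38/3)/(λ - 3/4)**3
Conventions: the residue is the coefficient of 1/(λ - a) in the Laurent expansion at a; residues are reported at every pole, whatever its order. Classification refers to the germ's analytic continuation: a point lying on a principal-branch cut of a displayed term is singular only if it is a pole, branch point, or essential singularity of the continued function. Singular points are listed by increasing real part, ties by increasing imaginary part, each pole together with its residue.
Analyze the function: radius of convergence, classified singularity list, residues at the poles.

Radius of convergence at 0: 3/4.
At 3/4: a pole of order 3; residue 0.

Denominator factor (λ - 3/4)^3: pole of order 3 at 3/4, modulus 3/4.
The radius of convergence is the smallest modulus among the singular points: 3/4.
At the order-3 pole 3/4 set g(λ) = (λ - (3/4))^3*f(λ) = 2*λ/13 + 38/3.
Order-3 pole: residue = g''(a)/2; g''(3/4) = 0, so the residue is 0.


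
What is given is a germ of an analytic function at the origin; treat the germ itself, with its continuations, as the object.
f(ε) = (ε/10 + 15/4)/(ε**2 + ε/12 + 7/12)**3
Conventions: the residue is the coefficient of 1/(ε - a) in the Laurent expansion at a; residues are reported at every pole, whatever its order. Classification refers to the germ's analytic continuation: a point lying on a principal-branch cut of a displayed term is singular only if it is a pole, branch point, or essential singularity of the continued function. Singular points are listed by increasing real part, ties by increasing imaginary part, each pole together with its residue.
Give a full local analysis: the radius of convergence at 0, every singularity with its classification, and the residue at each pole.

Denominator factor (ε**2 + ε/12 + 7/12)^3: discriminant -335/144, complex-conjugate roots (-1/24) + ((1/24)*sqrt(335))*i and (-1/24) - ((1/24)*sqrt(335))*i; poles of order 3, moduli (1/6)*sqrt(21) and (1/6)*sqrt(21).
The radius of convergence is the smallest modulus among the singular points: (1/6)*sqrt(21).
The factor ε**2 + ε/12 + 7/12 splits as (ε - a)(ε - a') with a = (-1/24) - ((1/24)*sqrt(335))*i, a' = (-1/24) + ((1/24)*sqrt(335))*i. At the order-3 pole a set g(ε) = (ε - a)^3*f(ε) = [ε/10 + 15/4] / (ε - a')^3.
Order-3 pole: residue = g''(a)/2; g''((-1/24) - ((1/24)*sqrt(335))*i) = ((55924992/187976875)*sqrt(335))*i, so the residue is ((27962496/187976875)*sqrt(335))*i.
The factor ε**2 + ε/12 + 7/12 splits as (ε - a)(ε - a') with a = (-1/24) + ((1/24)*sqrt(335))*i, a' = (-1/24) - ((1/24)*sqrt(335))*i. At the order-3 pole a set g(ε) = (ε - a)^3*f(ε) = [ε/10 + 15/4] / (ε - a')^3.
Order-3 pole: residue = g''(a)/2; g''((-1/24) + ((1/24)*sqrt(335))*i) = -((55924992/187976875)*sqrt(335))*i, so the residue is -((27962496/187976875)*sqrt(335))*i.
List the singular points by increasing real part (a conjugate pair: the negative imaginary part first).

Radius of convergence at 0: (1/6)*sqrt(21).
At (-1/24) - ((1/24)*sqrt(335))*i: a pole of order 3; residue ((27962496/187976875)*sqrt(335))*i.
At (-1/24) + ((1/24)*sqrt(335))*i: a pole of order 3; residue -((27962496/187976875)*sqrt(335))*i.


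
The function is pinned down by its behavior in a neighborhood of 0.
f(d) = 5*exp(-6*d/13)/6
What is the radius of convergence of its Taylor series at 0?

The factor exp(-6*d/13) is entire and contributes no finite singular point.
The polynomial part has no poles.
No finite singular points: the Taylor series at 0 converges everywhere.

The radius of convergence is infinite.


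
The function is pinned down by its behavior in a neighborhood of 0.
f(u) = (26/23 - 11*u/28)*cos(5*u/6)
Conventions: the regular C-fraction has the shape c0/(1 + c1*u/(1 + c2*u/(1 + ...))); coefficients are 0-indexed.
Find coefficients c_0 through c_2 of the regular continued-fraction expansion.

Taylor coefficients (expand at 0): a_0 = 26/23, a_1 = -11/28, a_2 = -325/828.
c0 = a_0 = 26/23. Peel one level at a time: if S = 1 + c*u/S' with S'(0) = 1, then c is the u-coefficient of S and S' = c*u/(S - 1).
S_1 = c0/f = 1 + (253/728)*u + (2232281/4769856)*u^2 + ...; c1 = 253/728.
S_2 = c1*u/(S_1 - 1) = 1 + (-2232281/1657656)*u + ...; c2 = -2232281/1657656.

The regular C-fraction coefficients are [26/23, 253/728, -2232281/1657656].


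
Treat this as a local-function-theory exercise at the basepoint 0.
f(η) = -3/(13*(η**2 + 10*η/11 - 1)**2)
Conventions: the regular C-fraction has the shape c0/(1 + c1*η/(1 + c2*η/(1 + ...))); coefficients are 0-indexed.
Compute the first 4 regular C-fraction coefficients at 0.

The regular C-fraction coefficients are [-3/13, -20/11, -71/110, 17141/7810].

Taylor coefficients (expand at 0): a_0 = -3/13, a_1 = -60/143, a_2 = -1626/1573, a_3 = -33780/17303.
c0 = a_0 = -3/13. Peel one level at a time: if S = 1 + c*η/S' with S'(0) = 1, then c is the η-coefficient of S and S' = c*η/(S - 1).
S_1 = c0/f = 1 + (-20/11)*η + (-142/121)*η^2 + ...; c1 = -20/11.
S_2 = c1*η/(S_1 - 1) = 1 + (-71/110)*η + (17141/12100)*η^2 + ...; c2 = -71/110.
S_3 = c2*η/(S_2 - 1) = 1 + (17141/7810)*η + ...; c3 = 17141/7810.


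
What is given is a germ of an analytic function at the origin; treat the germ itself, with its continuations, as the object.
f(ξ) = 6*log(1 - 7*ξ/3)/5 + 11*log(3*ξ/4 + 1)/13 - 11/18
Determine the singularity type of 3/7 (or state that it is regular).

The term (6/5)*log(1 - ξ/(3/7)) has argument 1 - 3/7/(3/7) = 0 at 3/7: a logarithmic (infinitely-sheeted) branch point; the remaining terms are analytic or single-valued there.

The point is a logarithmic branch point.


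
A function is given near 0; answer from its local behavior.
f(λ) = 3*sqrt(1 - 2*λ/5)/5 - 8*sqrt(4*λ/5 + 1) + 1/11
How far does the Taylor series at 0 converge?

The radius of convergence is 5/4.

Branch term (3/5)*sqrt(1 - λ/(5/2)): its argument vanishes at λ = 5/2, a square-root branch point, modulus 5/2.
Branch term (-8)*sqrt(1 - λ/(-5/4)): its argument vanishes at λ = -5/4, a square-root branch point, modulus 5/4.
The radius of convergence is the smallest modulus among the singular points: 5/4.


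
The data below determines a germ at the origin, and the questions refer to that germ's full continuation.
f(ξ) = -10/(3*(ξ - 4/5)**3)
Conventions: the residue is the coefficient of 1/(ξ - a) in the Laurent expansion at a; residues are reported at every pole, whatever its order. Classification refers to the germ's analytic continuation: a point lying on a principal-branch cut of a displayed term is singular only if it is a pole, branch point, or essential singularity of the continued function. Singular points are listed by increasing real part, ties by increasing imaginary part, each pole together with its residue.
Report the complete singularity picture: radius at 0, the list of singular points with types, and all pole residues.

Radius of convergence at 0: 4/5.
At 4/5: a pole of order 3; residue 0.

Denominator factor (ξ - 4/5)^3: pole of order 3 at 4/5, modulus 4/5.
The radius of convergence is the smallest modulus among the singular points: 4/5.
At the order-3 pole 4/5 set g(ξ) = (ξ - (4/5))^3*f(ξ) = -10/3.
Order-3 pole: residue = g''(a)/2; g''(4/5) = 0, so the residue is 0.


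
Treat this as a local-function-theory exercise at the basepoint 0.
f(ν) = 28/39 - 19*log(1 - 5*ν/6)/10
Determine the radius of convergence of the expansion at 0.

Branch term (-19/10)*log(1 - ν/(6/5)): its argument vanishes at ν = 6/5, a logarithmic branch point, modulus 6/5.
The radius of convergence is the smallest modulus among the singular points: 6/5.

The radius of convergence is 6/5.


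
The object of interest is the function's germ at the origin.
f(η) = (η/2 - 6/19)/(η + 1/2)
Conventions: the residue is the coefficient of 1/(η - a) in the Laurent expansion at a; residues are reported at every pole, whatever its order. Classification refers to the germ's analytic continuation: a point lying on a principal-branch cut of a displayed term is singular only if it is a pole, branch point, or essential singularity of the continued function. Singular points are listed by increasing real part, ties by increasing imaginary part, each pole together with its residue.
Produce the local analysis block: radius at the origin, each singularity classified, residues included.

Radius of convergence at 0: 1/2.
At -1/2: a pole of order 1; residue -43/76.

Denominator factor (η + 1/2): pole of order 1 at -1/2, modulus 1/2.
The radius of convergence is the smallest modulus among the singular points: 1/2.
At the order-1 pole -1/2 set g(η) = (η - (-1/2))*f(η) = η/2 - 6/19.
Simple pole: residue = g(a) at a = -1/2, which is -43/76.


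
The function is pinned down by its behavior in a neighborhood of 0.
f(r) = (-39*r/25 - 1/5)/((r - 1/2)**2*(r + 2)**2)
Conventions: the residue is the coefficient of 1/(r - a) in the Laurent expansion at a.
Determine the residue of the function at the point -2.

The residue is 388/3125.

At the order-2 pole -2 set g(r) = (r - (-2))^2*f(r) = (-39*r/25 - 1/5)/(r - 1/2)**2.
Order-2 pole: residue = g'(a); g'(-2) = 388/3125, so the residue is 388/3125.


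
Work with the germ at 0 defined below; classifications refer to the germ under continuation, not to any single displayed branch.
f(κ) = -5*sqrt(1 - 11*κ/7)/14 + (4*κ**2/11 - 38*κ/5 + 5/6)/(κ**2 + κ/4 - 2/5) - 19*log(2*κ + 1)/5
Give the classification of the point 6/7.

Denominator factors: κ**2 + κ/4 - 2/5 = 269/490 at κ = 6/7 — none vanishes.
Branch term log(1 - κ/(-1/2)): argument at 6/7 is 19/7, nonzero, so 6/7 is not its branch point (a point on a principal cut is still regular for the continued germ).
Branch term sqrt(1 - κ/(7/11)): argument at 6/7 is -17/49, nonzero, so 6/7 is not its branch point (a point on a principal cut is still regular for the continued germ).
So the germ continues analytically to 6/7.

The point is a regular point.


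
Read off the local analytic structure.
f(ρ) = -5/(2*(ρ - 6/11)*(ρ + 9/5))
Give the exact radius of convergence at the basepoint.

The radius of convergence is 6/11.

Denominator factor (ρ - 6/11): pole of order 1 at 6/11, modulus 6/11.
Denominator factor (ρ + 9/5): pole of order 1 at -9/5, modulus 9/5.
The radius of convergence is the smallest modulus among the singular points: 6/11.


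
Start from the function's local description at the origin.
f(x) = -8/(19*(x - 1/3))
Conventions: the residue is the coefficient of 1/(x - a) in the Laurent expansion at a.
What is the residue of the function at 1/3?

The residue is -8/19.

At the order-1 pole 1/3 set g(x) = (x - (1/3))*f(x) = -8/19.
Simple pole: residue = g(a) at a = 1/3, which is -8/19.


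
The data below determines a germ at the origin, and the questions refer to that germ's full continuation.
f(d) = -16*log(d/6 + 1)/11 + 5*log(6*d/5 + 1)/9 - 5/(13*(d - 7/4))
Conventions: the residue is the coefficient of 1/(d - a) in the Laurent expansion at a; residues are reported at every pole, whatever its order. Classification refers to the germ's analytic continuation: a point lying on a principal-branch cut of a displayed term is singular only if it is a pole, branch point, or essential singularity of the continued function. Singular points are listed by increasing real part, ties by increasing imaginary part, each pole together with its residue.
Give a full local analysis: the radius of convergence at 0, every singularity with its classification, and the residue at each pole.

Radius of convergence at 0: 5/6.
At -6: a logarithmic branch point.
At -5/6: a logarithmic branch point.
At 7/4: a pole of order 1; residue -5/13.

Denominator factor (d - 7/4): pole of order 1 at 7/4, modulus 7/4.
Branch term (-16/11)*log(1 - d/(-6)): its argument vanishes at d = -6, a logarithmic branch point, modulus 6.
Branch term (5/9)*log(1 - d/(-5/6)): its argument vanishes at d = -5/6, a logarithmic branch point, modulus 5/6.
The radius of convergence is the smallest modulus among the singular points: 5/6.
The branch terms are analytic at 7/4 and contribute nothing to the residue; only the rational part matters.
At the order-1 pole 7/4 set g(d) = (d - (7/4))*(rational part) = -5/13.
Simple pole: residue = g(a) at a = 7/4, which is -5/13.
List the singular points by increasing real part (a conjugate pair: the negative imaginary part first).


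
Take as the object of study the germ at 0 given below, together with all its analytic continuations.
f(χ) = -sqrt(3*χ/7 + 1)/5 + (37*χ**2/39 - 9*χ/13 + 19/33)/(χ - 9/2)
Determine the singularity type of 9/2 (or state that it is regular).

The point is a pole of order 1.

The denominator factor χ - 9/2 vanishes at 9/2 and appears to the power 1; the numerator there equals 28609/1716, nonzero, and no other factor vanishes.
The branch terms are analytic at this point.
Hence a pole whose order is the multiplicity, 1.


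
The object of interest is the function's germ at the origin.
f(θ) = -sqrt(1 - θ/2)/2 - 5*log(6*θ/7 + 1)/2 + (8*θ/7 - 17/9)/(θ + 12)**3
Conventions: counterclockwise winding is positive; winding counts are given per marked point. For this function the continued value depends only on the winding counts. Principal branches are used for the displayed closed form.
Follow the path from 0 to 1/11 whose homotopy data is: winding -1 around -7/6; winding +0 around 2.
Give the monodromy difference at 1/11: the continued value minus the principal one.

The rational part is single-valued and drops out of the difference; each branch term changes only by its own monodromy.
(-5/2)*log(1 - θ/(-7/6)): each positive loop around -7/6 adds 2*pi*i to the log, so winding -1 contributes (-5/2)*(-1)*2*pi*i = (5)*pi*i.
(-1/2)*sqrt(1 - θ/(2)): winding +0 is even, the square root returns to the same sheet, contribution 0.
Summing the contributions at θ = 1/11 gives (5)*pi*i.

Continued minus principal equals (5)*pi*i.


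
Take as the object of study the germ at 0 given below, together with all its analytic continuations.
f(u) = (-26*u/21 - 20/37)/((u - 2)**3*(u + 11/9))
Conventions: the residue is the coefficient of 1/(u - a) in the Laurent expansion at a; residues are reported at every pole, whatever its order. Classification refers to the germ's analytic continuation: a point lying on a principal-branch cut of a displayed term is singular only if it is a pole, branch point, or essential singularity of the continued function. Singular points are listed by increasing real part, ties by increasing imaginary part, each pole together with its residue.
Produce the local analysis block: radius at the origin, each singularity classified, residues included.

Radius of convergence at 0: 11/9.
At -11/9: a pole of order 1; residue -183654/6316751.
At 2: a pole of order 3; residue 183654/6316751.

Denominator factor (u + 11/9): pole of order 1 at -11/9, modulus 11/9.
Denominator factor (u - 2)^3: pole of order 3 at 2, modulus 2.
The radius of convergence is the smallest modulus among the singular points: 11/9.
At the order-1 pole -11/9 set g(u) = (u - (-11/9))*f(u) = (-26*u/21 - 20/37)/(u - 2)**3.
Simple pole: residue = g(a) at a = -11/9, which is -183654/6316751.
At the order-3 pole 2 set g(u) = (u - (2))^3*f(u) = (-26*u/21 - 20/37)/(u + 11/9).
Order-3 pole: residue = g''(a)/2; g''(2) = 367308/6316751, so the residue is 183654/6316751.
List the singular points by increasing real part (a conjugate pair: the negative imaginary part first).


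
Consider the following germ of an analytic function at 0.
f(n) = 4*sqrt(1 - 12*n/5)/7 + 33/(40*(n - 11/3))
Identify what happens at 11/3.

The point is a pole of order 1.

The denominator factor n - 11/3 vanishes at 11/3 and appears to the power 1; the numerator there equals 33/40, nonzero, and no other factor vanishes.
The branch terms are analytic at this point.
Hence a pole whose order is the multiplicity, 1.


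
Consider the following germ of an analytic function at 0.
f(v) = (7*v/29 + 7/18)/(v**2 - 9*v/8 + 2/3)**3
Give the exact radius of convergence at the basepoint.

The radius of convergence is (1/3)*sqrt(6).

Denominator factor (v**2 - 9*v/8 + 2/3)^3: discriminant -269/192, complex-conjugate roots (9/16) + ((1/48)*sqrt(807))*i and (9/16) - ((1/48)*sqrt(807))*i; poles of order 3, moduli (1/3)*sqrt(6) and (1/3)*sqrt(6).
The radius of convergence is the smallest modulus among the singular points: (1/3)*sqrt(6).


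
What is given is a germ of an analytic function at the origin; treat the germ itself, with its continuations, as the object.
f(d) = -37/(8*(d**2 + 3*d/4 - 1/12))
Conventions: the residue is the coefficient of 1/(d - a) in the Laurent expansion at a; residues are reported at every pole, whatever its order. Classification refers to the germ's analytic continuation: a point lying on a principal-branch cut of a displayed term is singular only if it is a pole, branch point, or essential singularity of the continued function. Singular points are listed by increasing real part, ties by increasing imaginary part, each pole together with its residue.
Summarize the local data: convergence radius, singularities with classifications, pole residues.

Radius of convergence at 0: -3/8 + (1/24)*sqrt(129).
At -3/8 - (1/24)*sqrt(129): a pole of order 1; residue (37/86)*sqrt(129).
At -3/8 + (1/24)*sqrt(129): a pole of order 1; residue -(37/86)*sqrt(129).

Denominator factor (d**2 + 3*d/4 - 1/12): discriminant 43/48, real irrational roots -3/8 + (1/24)*sqrt(129) and -3/8 - (1/24)*sqrt(129); poles of order 1, moduli -3/8 + (1/24)*sqrt(129) and 3/8 + (1/24)*sqrt(129).
The radius of convergence is the smallest modulus among the singular points: -3/8 + (1/24)*sqrt(129).
The factor d**2 + 3*d/4 - 1/12 splits as (d - a)(d - a') with a = -3/8 - (1/24)*sqrt(129), a' = -3/8 + (1/24)*sqrt(129). At the order-1 pole a set g(d) = (d - a)*f(d) = [-37/8] / (d - a').
Simple pole: residue = g(a) at a = -3/8 - (1/24)*sqrt(129), which is (37/86)*sqrt(129).
The factor d**2 + 3*d/4 - 1/12 splits as (d - a)(d - a') with a = -3/8 + (1/24)*sqrt(129), a' = -3/8 - (1/24)*sqrt(129). At the order-1 pole a set g(d) = (d - a)*f(d) = [-37/8] / (d - a').
Simple pole: residue = g(a) at a = -3/8 + (1/24)*sqrt(129), which is -(37/86)*sqrt(129).
List the singular points by increasing real part (a conjugate pair: the negative imaginary part first).


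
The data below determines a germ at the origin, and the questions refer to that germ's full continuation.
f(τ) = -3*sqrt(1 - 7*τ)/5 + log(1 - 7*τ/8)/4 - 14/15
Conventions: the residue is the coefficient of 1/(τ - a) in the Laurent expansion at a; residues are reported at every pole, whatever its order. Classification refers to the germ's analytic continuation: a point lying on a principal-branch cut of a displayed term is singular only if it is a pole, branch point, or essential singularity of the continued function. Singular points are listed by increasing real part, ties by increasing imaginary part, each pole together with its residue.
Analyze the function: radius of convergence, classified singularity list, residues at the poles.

Radius of convergence at 0: 1/7.
At 1/7: an algebraic (square-root) branch point.
At 8/7: a logarithmic branch point.

Branch term (1/4)*log(1 - τ/(8/7)): its argument vanishes at τ = 8/7, a logarithmic branch point, modulus 8/7.
Branch term (-3/5)*sqrt(1 - τ/(1/7)): its argument vanishes at τ = 1/7, a square-root branch point, modulus 1/7.
The radius of convergence is the smallest modulus among the singular points: 1/7.
List the singular points by increasing real part (a conjugate pair: the negative imaginary part first).


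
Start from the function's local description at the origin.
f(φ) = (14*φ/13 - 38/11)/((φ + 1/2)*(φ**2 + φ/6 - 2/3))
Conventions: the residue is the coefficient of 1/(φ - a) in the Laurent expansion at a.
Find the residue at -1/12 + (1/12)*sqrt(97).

The factor φ**2 + φ/6 - 2/3 splits as (φ - a)(φ - a') with a = -1/12 + (1/12)*sqrt(97), a' = -1/12 - (1/12)*sqrt(97). At the order-1 pole a set g(φ) = (φ - a)*f(φ) = [(14*φ/13 - 38/11)/(φ + 1/2)] / (φ - a').
Simple pole: residue = g(a) at a = -1/12 + (1/12)*sqrt(97), which is -571/143 + (3779/13871)*sqrt(97).

The residue is -571/143 + (3779/13871)*sqrt(97).


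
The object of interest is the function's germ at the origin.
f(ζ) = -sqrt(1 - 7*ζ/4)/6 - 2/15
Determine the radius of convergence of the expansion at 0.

Branch term (-1/6)*sqrt(1 - ζ/(4/7)): its argument vanishes at ζ = 4/7, a square-root branch point, modulus 4/7.
The radius of convergence is the smallest modulus among the singular points: 4/7.

The radius of convergence is 4/7.


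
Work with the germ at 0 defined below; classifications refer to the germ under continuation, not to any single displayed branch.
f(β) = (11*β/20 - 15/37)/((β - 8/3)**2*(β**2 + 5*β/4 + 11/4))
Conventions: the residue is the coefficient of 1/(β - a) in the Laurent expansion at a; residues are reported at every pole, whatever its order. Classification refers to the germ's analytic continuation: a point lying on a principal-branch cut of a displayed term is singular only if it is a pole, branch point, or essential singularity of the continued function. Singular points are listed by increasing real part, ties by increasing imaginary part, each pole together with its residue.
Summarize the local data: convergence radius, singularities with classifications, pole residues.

Denominator factor (β**2 + 5*β/4 + 11/4): discriminant -151/16, complex-conjugate roots (-5/8) + ((1/8)*sqrt(151))*i and (-5/8) - ((1/8)*sqrt(151))*i; poles of order 1, moduli (1/2)*sqrt(11) and (1/2)*sqrt(11).
Denominator factor (β - 8/3)^2: pole of order 2 at 8/3, modulus 8/3.
The radius of convergence is the smallest modulus among the singular points: (1/2)*sqrt(11).
The factor β**2 + 5*β/4 + 11/4 splits as (β - a)(β - a') with a = (-5/8) - ((1/8)*sqrt(151))*i, a' = (-5/8) + ((1/8)*sqrt(151))*i. At the order-1 pole a set g(β) = (β - a)*f(β) = [(11*β/20 - 15/37)/(β - 8/3)**2] / (β - a').
Simple pole: residue = g(a) at a = (-5/8) - ((1/8)*sqrt(151))*i, which is (-3411/4393750) - ((1503423/663456250)*sqrt(151))*i.
The factor β**2 + 5*β/4 + 11/4 splits as (β - a)(β - a') with a = (-5/8) + ((1/8)*sqrt(151))*i, a' = (-5/8) - ((1/8)*sqrt(151))*i. At the order-1 pole a set g(β) = (β - a)*f(β) = [(11*β/20 - 15/37)/(β - 8/3)**2] / (β - a').
Simple pole: residue = g(a) at a = (-5/8) + ((1/8)*sqrt(151))*i, which is (-3411/4393750) + ((1503423/663456250)*sqrt(151))*i.
At the order-2 pole 8/3 set g(β) = (β - (8/3))^2*f(β) = (11*β/20 - 15/37)/(β**2 + 5*β/4 + 11/4).
Order-2 pole: residue = g'(a); g'(8/3) = 3411/2196875, so the residue is 3411/2196875.
List the singular points by increasing real part (a conjugate pair: the negative imaginary part first).

Radius of convergence at 0: (1/2)*sqrt(11).
At (-5/8) - ((1/8)*sqrt(151))*i: a pole of order 1; residue (-3411/4393750) - ((1503423/663456250)*sqrt(151))*i.
At (-5/8) + ((1/8)*sqrt(151))*i: a pole of order 1; residue (-3411/4393750) + ((1503423/663456250)*sqrt(151))*i.
At 8/3: a pole of order 2; residue 3411/2196875.


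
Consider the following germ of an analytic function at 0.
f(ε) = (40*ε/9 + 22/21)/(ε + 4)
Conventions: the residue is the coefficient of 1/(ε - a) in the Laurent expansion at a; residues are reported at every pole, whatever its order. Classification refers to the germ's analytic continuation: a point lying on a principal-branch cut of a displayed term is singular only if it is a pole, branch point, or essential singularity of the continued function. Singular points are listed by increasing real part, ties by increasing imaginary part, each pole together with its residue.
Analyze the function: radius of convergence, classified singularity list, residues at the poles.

Radius of convergence at 0: 4.
At -4: a pole of order 1; residue -1054/63.

Denominator factor (ε + 4): pole of order 1 at -4, modulus 4.
The radius of convergence is the smallest modulus among the singular points: 4.
At the order-1 pole -4 set g(ε) = (ε - (-4))*f(ε) = 40*ε/9 + 22/21.
Simple pole: residue = g(a) at a = -4, which is -1054/63.


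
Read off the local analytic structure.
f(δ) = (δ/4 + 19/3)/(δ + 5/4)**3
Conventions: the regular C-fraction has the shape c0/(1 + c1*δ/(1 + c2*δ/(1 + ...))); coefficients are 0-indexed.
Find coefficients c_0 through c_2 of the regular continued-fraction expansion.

Taylor coefficients (expand at 0): a_0 = 1216/375, a_1 = -4784/625, a_2 = 37952/3125.
c0 = a_0 = 1216/375. Peel one level at a time: if S = 1 + c*δ/S' with S'(0) = 1, then c is the δ-coefficient of S and S' = c*δ/(S - 1).
S_1 = c0/f = 1 + (897/380)*δ + (263793/144400)*δ^2 + ...; c1 = 897/380.
S_2 = c1*δ/(S_1 - 1) = 1 + (-87931/113620)*δ + ...; c2 = -87931/113620.

The regular C-fraction coefficients are [1216/375, 897/380, -87931/113620].


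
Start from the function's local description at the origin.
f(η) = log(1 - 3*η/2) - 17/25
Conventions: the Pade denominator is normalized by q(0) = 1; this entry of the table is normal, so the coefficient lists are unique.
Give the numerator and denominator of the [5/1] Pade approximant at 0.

Taylor coefficients needed (expand at 0): a_0 = -17/25, a_1 = -3/2, a_2 = -9/8, a_3 = -9/8, a_4 = -81/64, a_5 = -243/160, a_6 = -243/128.
Write the denominator as Q(η) = 1 + q1*η. Requiring Q*f - P = O(η^7) with deg P <= 5 kills the coefficients of η^6..η^6 in Q*f:
  η^6: a_6 + q1*a_5 = 0, i.e. -243/128 + (-243/160)*q1 = 0.
Solving this linear system: q1 = -5/4.
The numerator is Q*f truncated at degree 5: P0 = a_0 = -17/25; P1 = a_1 + q1*a_0 = -13/20; P2 = a_2 + q1*a_1 = 3/4; P3 = a_3 + q1*a_2 = 9/32; P4 = a_4 + q1*a_3 = 9/64; P5 = a_5 + q1*a_4 = 81/1280.

The Pade approximant has numerator coefficients [-17/25, -13/20, 3/4, 9/32, 9/64, 81/1280]; denominator coefficients [1, -5/4].


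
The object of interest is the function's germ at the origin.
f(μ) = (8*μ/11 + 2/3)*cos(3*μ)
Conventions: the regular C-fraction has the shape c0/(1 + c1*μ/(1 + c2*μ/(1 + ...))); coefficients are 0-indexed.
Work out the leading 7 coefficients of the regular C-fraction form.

The regular C-fraction coefficients are [2/3, -12/11, 459/88, -33/8, -110/153, -626/1683, 917817/688600].

Taylor coefficients (expand at 0): a_0 = 2/3, a_1 = 8/11, a_2 = -3, a_3 = -36/11, a_4 = 9/4, a_5 = 27/11, a_6 = -27/40.
c0 = a_0 = 2/3. Peel one level at a time: if S = 1 + c*μ/S' with S'(0) = 1, then c is the μ-coefficient of S and S' = c*μ/(S - 1).
S_1 = c0/f = 1 + (-12/11)*μ + (1377/242)*μ^2 + ...; c1 = -12/11.
S_2 = c1*μ/(S_1 - 1) = 1 + (459/88)*μ + (1377/64)*μ^2 + ...; c2 = 459/88.
S_3 = c2*μ/(S_2 - 1) = 1 + (-33/8)*μ + (-605/204)*μ^2 + ...; c3 = -33/8.
S_4 = c3*μ/(S_3 - 1) = 1 + (-110/153)*μ + (-6260/23409)*μ^2 + ...; c4 = -110/153.
S_5 = c4*μ/(S_4 - 1) = 1 + (-626/1683)*μ + (305939/617100)*μ^2 + ...; c5 = -626/1683.
S_6 = c5*μ/(S_5 - 1) = 1 + (917817/688600)*μ + ...; c6 = 917817/688600.


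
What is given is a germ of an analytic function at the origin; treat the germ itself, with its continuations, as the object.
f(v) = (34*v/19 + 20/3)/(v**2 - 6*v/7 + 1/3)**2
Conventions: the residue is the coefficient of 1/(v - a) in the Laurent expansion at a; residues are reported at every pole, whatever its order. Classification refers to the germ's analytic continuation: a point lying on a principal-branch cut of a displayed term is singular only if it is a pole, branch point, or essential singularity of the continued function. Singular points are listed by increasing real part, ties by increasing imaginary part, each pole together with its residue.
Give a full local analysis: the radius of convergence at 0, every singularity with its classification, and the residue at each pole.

Radius of convergence at 0: (1/3)*sqrt(3).
At (3/7) - ((1/21)*sqrt(66))*i: a pole of order 2; residue ((72667/18392)*sqrt(66))*i.
At (3/7) + ((1/21)*sqrt(66))*i: a pole of order 2; residue -((72667/18392)*sqrt(66))*i.

Denominator factor (v**2 - 6*v/7 + 1/3)^2: discriminant -88/147, complex-conjugate roots (3/7) + ((1/21)*sqrt(66))*i and (3/7) - ((1/21)*sqrt(66))*i; poles of order 2, moduli (1/3)*sqrt(3) and (1/3)*sqrt(3).
The radius of convergence is the smallest modulus among the singular points: (1/3)*sqrt(3).
The factor v**2 - 6*v/7 + 1/3 splits as (v - a)(v - a') with a = (3/7) - ((1/21)*sqrt(66))*i, a' = (3/7) + ((1/21)*sqrt(66))*i. At the order-2 pole a set g(v) = (v - a)^2*f(v) = [34*v/19 + 20/3] / (v - a')^2.
Order-2 pole: residue = g'(a); g'((3/7) - ((1/21)*sqrt(66))*i) = ((72667/18392)*sqrt(66))*i, so the residue is ((72667/18392)*sqrt(66))*i.
The factor v**2 - 6*v/7 + 1/3 splits as (v - a)(v - a') with a = (3/7) + ((1/21)*sqrt(66))*i, a' = (3/7) - ((1/21)*sqrt(66))*i. At the order-2 pole a set g(v) = (v - a)^2*f(v) = [34*v/19 + 20/3] / (v - a')^2.
Order-2 pole: residue = g'(a); g'((3/7) + ((1/21)*sqrt(66))*i) = -((72667/18392)*sqrt(66))*i, so the residue is -((72667/18392)*sqrt(66))*i.
List the singular points by increasing real part (a conjugate pair: the negative imaginary part first).


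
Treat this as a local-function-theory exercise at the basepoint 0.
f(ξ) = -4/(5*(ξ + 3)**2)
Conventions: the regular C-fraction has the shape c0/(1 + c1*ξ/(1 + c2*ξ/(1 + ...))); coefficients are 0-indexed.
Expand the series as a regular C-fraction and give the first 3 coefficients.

Taylor coefficients (expand at 0): a_0 = -4/45, a_1 = 8/135, a_2 = -4/135.
c0 = a_0 = -4/45. Peel one level at a time: if S = 1 + c*ξ/S' with S'(0) = 1, then c is the ξ-coefficient of S and S' = c*ξ/(S - 1).
S_1 = c0/f = 1 + (2/3)*ξ + (1/9)*ξ^2 + ...; c1 = 2/3.
S_2 = c1*ξ/(S_1 - 1) = 1 + (-1/6)*ξ + ...; c2 = -1/6.

The regular C-fraction coefficients are [-4/45, 2/3, -1/6].


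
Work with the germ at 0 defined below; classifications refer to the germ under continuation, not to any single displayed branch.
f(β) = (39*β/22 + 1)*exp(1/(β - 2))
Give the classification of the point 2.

The point is an essential singularity.

The exponent 1/(β - (2)) has a pole at 2, so exp(1/(β - (2))) takes every nonzero value near it: an essential singularity (not a pole of any order).


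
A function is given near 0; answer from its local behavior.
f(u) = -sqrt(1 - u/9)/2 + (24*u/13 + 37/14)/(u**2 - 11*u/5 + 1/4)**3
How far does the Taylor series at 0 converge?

The radius of convergence is 11/10 - (2/5)*sqrt(6).

Denominator factor (u**2 - 11*u/5 + 1/4)^3: discriminant 96/25, real irrational roots 11/10 + (2/5)*sqrt(6) and 11/10 - (2/5)*sqrt(6); poles of order 3, moduli 11/10 + (2/5)*sqrt(6) and 11/10 - (2/5)*sqrt(6).
Branch term (-1/2)*sqrt(1 - u/(9)): its argument vanishes at u = 9, a square-root branch point, modulus 9.
The radius of convergence is the smallest modulus among the singular points: 11/10 - (2/5)*sqrt(6).


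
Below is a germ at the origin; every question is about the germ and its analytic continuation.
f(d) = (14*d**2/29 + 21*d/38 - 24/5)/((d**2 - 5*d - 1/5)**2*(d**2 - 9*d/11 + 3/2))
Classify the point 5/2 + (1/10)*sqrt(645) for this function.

The denominator factor d**2 - 5*d - 1/5 vanishes at 5/2 + (1/10)*sqrt(645) and appears to the power 2; the numerator there equals 29893/11020 + (3269/11020)*sqrt(645), nonzero, and no other factor vanishes.
Hence a pole whose order is the multiplicity, 2.

The point is a pole of order 2.


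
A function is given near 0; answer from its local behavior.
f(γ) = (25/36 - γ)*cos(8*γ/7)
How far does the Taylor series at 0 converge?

The factor cos(8*γ/7) is entire and contributes no finite singular point.
The polynomial part has no poles.
No finite singular points: the Taylor series at 0 converges everywhere.

The radius of convergence is infinite.
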